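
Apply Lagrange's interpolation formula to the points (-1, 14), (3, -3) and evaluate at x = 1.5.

Lagrange interpolation formula:
P(x) = Σ yᵢ × Lᵢ(x)
where Lᵢ(x) = Π_{j≠i} (x - xⱼ)/(xᵢ - xⱼ)

L_0(1.5) = (1.5 - 3)/(-1 - 3) = 0.375000
L_1(1.5) = (1.5 - (-1))/(3 - (-1)) = 0.625000

P(1.5) = 14×L_0(1.5) + (-3)×L_1(1.5)
P(1.5) = 3.375000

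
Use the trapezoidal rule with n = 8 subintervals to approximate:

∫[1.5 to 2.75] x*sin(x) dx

f(x) = x*sin(x)
a = 1.5, b = 2.75, n = 8
h = (b - a)/n = 0.156250

Trapezoidal rule: (h/2)[f(x₀) + 2f(x₁) + 2f(x₂) + ... + f(xₙ)]

x_0 = 1.5000, f(x_0) = 1.496242, coefficient = 1
x_1 = 1.6562, f(x_1) = 1.650206, coefficient = 2
x_2 = 1.8125, f(x_2) = 1.759814, coefficient = 2
x_3 = 1.9688, f(x_3) = 1.814904, coefficient = 2
x_4 = 2.1250, f(x_4) = 1.806930, coefficient = 2
x_5 = 2.2812, f(x_5) = 1.729338, coefficient = 2
x_6 = 2.4375, f(x_6) = 1.577897, coefficient = 2
x_7 = 2.5938, f(x_7) = 1.350946, coefficient = 2
x_8 = 2.7500, f(x_8) = 1.049568, coefficient = 1

I ≈ (0.156250/2) × 25.925881 = 2.025459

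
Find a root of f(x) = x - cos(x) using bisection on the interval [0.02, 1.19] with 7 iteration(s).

f(x) = x - cos(x)
Initial interval: [0.02, 1.19]

Iteration 1:
  c_1 = (0.020000 + 1.190000)/2 = 0.605000
  f(c_1) = f(0.605000) = -0.217502
  f(a) × f(c) ≥ 0, new interval: [0.605000, 1.190000]
Iteration 2:
  c_2 = (0.605000 + 1.190000)/2 = 0.897500
  f(c_2) = f(0.897500) = 0.273934
  f(a) × f(c) < 0, new interval: [0.605000, 0.897500]
Iteration 3:
  c_3 = (0.605000 + 0.897500)/2 = 0.751250
  f(c_3) = f(0.751250) = 0.020414
  f(a) × f(c) < 0, new interval: [0.605000, 0.751250]
Iteration 4:
  c_4 = (0.605000 + 0.751250)/2 = 0.678125
  f(c_4) = f(0.678125) = -0.100625
  f(a) × f(c) ≥ 0, new interval: [0.678125, 0.751250]
Iteration 5:
  c_5 = (0.678125 + 0.751250)/2 = 0.714687
  f(c_5) = f(0.714687) = -0.040611
  f(a) × f(c) ≥ 0, new interval: [0.714687, 0.751250]
Iteration 6:
  c_6 = (0.714687 + 0.751250)/2 = 0.732969
  f(c_6) = f(0.732969) = -0.010223
  f(a) × f(c) ≥ 0, new interval: [0.732969, 0.751250]
Iteration 7:
  c_7 = (0.732969 + 0.751250)/2 = 0.742109
  f(c_7) = f(0.742109) = 0.005065
  f(a) × f(c) < 0, new interval: [0.732969, 0.742109]

After 7 iteration(s), the approximation is c_7 = 0.742109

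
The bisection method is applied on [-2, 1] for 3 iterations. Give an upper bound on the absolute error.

Bisection error bound: |error| ≤ (b-a)/2^n
|error| ≤ (1 - (-2))/2^3 = 3/2^3
|error| ≤ 0.3750000000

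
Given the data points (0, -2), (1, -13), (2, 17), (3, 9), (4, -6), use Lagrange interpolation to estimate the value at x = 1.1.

Lagrange interpolation formula:
P(x) = Σ yᵢ × Lᵢ(x)
where Lᵢ(x) = Π_{j≠i} (x - xⱼ)/(xᵢ - xⱼ)

L_0(1.1) = (1.1 - 1)/(0 - 1) × (1.1 - 2)/(0 - 2) × (1.1 - 3)/(0 - 3) × (1.1 - 4)/(0 - 4) = -0.020663
L_1(1.1) = (1.1 - 0)/(1 - 0) × (1.1 - 2)/(1 - 2) × (1.1 - 3)/(1 - 3) × (1.1 - 4)/(1 - 4) = 0.909150
L_2(1.1) = (1.1 - 0)/(2 - 0) × (1.1 - 1)/(2 - 1) × (1.1 - 3)/(2 - 3) × (1.1 - 4)/(2 - 4) = 0.151525
L_3(1.1) = (1.1 - 0)/(3 - 0) × (1.1 - 1)/(3 - 1) × (1.1 - 2)/(3 - 2) × (1.1 - 4)/(3 - 4) = -0.047850
L_4(1.1) = (1.1 - 0)/(4 - 0) × (1.1 - 1)/(4 - 1) × (1.1 - 2)/(4 - 2) × (1.1 - 3)/(4 - 3) = 0.007838

P(1.1) = (-2)×L_0(1.1) + (-13)×L_1(1.1) + 17×L_2(1.1) + 9×L_3(1.1) + (-6)×L_4(1.1)
P(1.1) = -9.679375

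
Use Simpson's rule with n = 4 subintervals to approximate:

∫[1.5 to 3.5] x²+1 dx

f(x) = x²+1
a = 1.5, b = 3.5, n = 4
h = (b - a)/n = 0.500000

Simpson's rule: (h/3)[f(x₀) + 4f(x₁) + 2f(x₂) + ... + f(xₙ)]

x_0 = 1.5000, f(x_0) = 3.250000, coefficient = 1
x_1 = 2.0000, f(x_1) = 5.000000, coefficient = 4
x_2 = 2.5000, f(x_2) = 7.250000, coefficient = 2
x_3 = 3.0000, f(x_3) = 10.000000, coefficient = 4
x_4 = 3.5000, f(x_4) = 13.250000, coefficient = 1

I ≈ (0.500000/3) × 91.000000 = 15.166667
Exact value: 15.166667
Error: 0.000000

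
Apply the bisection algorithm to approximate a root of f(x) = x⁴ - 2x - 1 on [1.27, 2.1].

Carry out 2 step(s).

f(x) = x⁴ - 2x - 1
Initial interval: [1.27, 2.1]

Iteration 1:
  c_1 = (1.270000 + 2.100000)/2 = 1.685000
  f(c_1) = f(1.685000) = 3.691199
  f(a) × f(c) < 0, new interval: [1.270000, 1.685000]
Iteration 2:
  c_2 = (1.270000 + 1.685000)/2 = 1.477500
  f(c_2) = f(1.477500) = 0.810516
  f(a) × f(c) < 0, new interval: [1.270000, 1.477500]

After 2 iteration(s), the approximation is c_2 = 1.477500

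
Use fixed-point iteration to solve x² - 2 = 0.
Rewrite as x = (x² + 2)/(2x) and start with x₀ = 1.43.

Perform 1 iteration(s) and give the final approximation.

Equation: x² - 2 = 0
Fixed-point form: x = (x² + 2)/(2x)
x₀ = 1.43

x_1 = g(1.430000) = 1.414301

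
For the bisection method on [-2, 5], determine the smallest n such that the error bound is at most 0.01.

We need (b-a)/2^n ≤ 0.01
(5 - (-2))/2^n ≤ 0.01
7/2^n ≤ 0.01
2^n ≥ 700
n ≥ log₂(700) = 9.45
n ≥ 10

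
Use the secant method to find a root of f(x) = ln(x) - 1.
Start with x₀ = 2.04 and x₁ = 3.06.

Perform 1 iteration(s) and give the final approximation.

f(x) = ln(x) - 1
x₀ = 2.04, x₁ = 3.06

Secant formula: x_{n+1} = x_n - f(x_n)(x_n - x_{n-1})/(f(x_n) - f(x_{n-1}))

Iteration 1:
  f(2.040000) = -0.287050
  f(3.060000) = 0.118415
  x_2 = 3.060000 - 0.118415×(3.060000 - 2.040000)/(0.118415 - (-0.287050))
       = 2.762112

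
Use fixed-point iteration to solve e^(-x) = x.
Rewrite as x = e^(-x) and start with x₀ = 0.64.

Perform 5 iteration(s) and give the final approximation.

Equation: e^(-x) = x
Fixed-point form: x = e^(-x)
x₀ = 0.64

x_1 = g(0.640000) = 0.527292
x_2 = g(0.527292) = 0.590201
x_3 = g(0.590201) = 0.554216
x_4 = g(0.554216) = 0.574523
x_5 = g(0.574523) = 0.562974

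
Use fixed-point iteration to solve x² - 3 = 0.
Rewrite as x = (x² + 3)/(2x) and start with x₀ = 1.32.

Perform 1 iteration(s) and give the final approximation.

Equation: x² - 3 = 0
Fixed-point form: x = (x² + 3)/(2x)
x₀ = 1.32

x_1 = g(1.320000) = 1.796364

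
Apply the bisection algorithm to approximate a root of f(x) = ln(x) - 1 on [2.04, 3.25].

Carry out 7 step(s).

f(x) = ln(x) - 1
Initial interval: [2.04, 3.25]

Iteration 1:
  c_1 = (2.040000 + 3.250000)/2 = 2.645000
  f(c_1) = f(2.645000) = -0.027329
  f(a) × f(c) ≥ 0, new interval: [2.645000, 3.250000]
Iteration 2:
  c_2 = (2.645000 + 3.250000)/2 = 2.947500
  f(c_2) = f(2.947500) = 0.080957
  f(a) × f(c) < 0, new interval: [2.645000, 2.947500]
Iteration 3:
  c_3 = (2.645000 + 2.947500)/2 = 2.796250
  f(c_3) = f(2.796250) = 0.028279
  f(a) × f(c) < 0, new interval: [2.645000, 2.796250]
Iteration 4:
  c_4 = (2.645000 + 2.796250)/2 = 2.720625
  f(c_4) = f(2.720625) = 0.000862
  f(a) × f(c) < 0, new interval: [2.645000, 2.720625]
Iteration 5:
  c_5 = (2.645000 + 2.720625)/2 = 2.682812
  f(c_5) = f(2.682812) = -0.013134
  f(a) × f(c) ≥ 0, new interval: [2.682812, 2.720625]
Iteration 6:
  c_6 = (2.682812 + 2.720625)/2 = 2.701719
  f(c_6) = f(2.701719) = -0.006112
  f(a) × f(c) ≥ 0, new interval: [2.701719, 2.720625]
Iteration 7:
  c_7 = (2.701719 + 2.720625)/2 = 2.711172
  f(c_7) = f(2.711172) = -0.002619
  f(a) × f(c) ≥ 0, new interval: [2.711172, 2.720625]

After 7 iteration(s), the approximation is c_7 = 2.711172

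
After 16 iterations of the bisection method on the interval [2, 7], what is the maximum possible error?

Bisection error bound: |error| ≤ (b-a)/2^n
|error| ≤ (7 - 2)/2^16 = 5/2^16
|error| ≤ 0.0000762939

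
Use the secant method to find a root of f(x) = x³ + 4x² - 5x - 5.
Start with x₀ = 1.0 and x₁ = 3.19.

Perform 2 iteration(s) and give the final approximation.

f(x) = x³ + 4x² - 5x - 5
x₀ = 1.0, x₁ = 3.19

Secant formula: x_{n+1} = x_n - f(x_n)(x_n - x_{n-1})/(f(x_n) - f(x_{n-1}))

Iteration 1:
  f(1.000000) = -5.000000
  f(3.190000) = 52.216159
  x_2 = 3.190000 - 52.216159×(3.190000 - 1.000000)/(52.216159 - (-5.000000))
       = 1.191380
Iteration 2:
  f(3.190000) = 52.216159
  f(1.191380) = -3.588331
  x_3 = 1.191380 - (-3.588331)×(1.191380 - 3.190000)/(-3.588331 - 52.216159)
       = 1.319894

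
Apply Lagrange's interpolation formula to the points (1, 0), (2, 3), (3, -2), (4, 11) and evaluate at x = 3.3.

Lagrange interpolation formula:
P(x) = Σ yᵢ × Lᵢ(x)
where Lᵢ(x) = Π_{j≠i} (x - xⱼ)/(xᵢ - xⱼ)

L_0(3.3) = (3.3 - 2)/(1 - 2) × (3.3 - 3)/(1 - 3) × (3.3 - 4)/(1 - 4) = 0.045500
L_1(3.3) = (3.3 - 1)/(2 - 1) × (3.3 - 3)/(2 - 3) × (3.3 - 4)/(2 - 4) = -0.241500
L_2(3.3) = (3.3 - 1)/(3 - 1) × (3.3 - 2)/(3 - 2) × (3.3 - 4)/(3 - 4) = 1.046500
L_3(3.3) = (3.3 - 1)/(4 - 1) × (3.3 - 2)/(4 - 2) × (3.3 - 3)/(4 - 3) = 0.149500

P(3.3) = 0×L_0(3.3) + 3×L_1(3.3) + (-2)×L_2(3.3) + 11×L_3(3.3)
P(3.3) = -1.173000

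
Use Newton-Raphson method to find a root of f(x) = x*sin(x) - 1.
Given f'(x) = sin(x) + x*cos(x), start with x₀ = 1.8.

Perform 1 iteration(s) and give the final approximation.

f(x) = x*sin(x) - 1
f'(x) = sin(x) + x*cos(x)
x₀ = 1.8

Newton-Raphson formula: x_{n+1} = x_n - f(x_n)/f'(x_n)

Iteration 1:
  f(1.800000) = 0.752926
  f'(1.800000) = 0.564884
  x_1 = 1.800000 - 0.752926/0.564884 = 0.467114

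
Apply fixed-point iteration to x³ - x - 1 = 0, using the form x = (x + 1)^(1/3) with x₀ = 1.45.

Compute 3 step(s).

Equation: x³ - x - 1 = 0
Fixed-point form: x = (x + 1)^(1/3)
x₀ = 1.45

x_1 = g(1.450000) = 1.348100
x_2 = g(1.348100) = 1.329144
x_3 = g(1.329144) = 1.325558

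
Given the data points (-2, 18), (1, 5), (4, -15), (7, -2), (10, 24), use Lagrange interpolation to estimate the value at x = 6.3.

Lagrange interpolation formula:
P(x) = Σ yᵢ × Lᵢ(x)
where Lᵢ(x) = Π_{j≠i} (x - xⱼ)/(xᵢ - xⱼ)

L_0(6.3) = (6.3 - 1)/(-2 - 1) × (6.3 - 4)/(-2 - 4) × (6.3 - 7)/(-2 - 7) × (6.3 - 10)/(-2 - 10) = 0.016241
L_1(6.3) = (6.3 - (-2))/(1 - (-2)) × (6.3 - 4)/(1 - 4) × (6.3 - 7)/(1 - 7) × (6.3 - 10)/(1 - 10) = -0.101735
L_2(6.3) = (6.3 - (-2))/(4 - (-2)) × (6.3 - 1)/(4 - 1) × (6.3 - 7)/(4 - 7) × (6.3 - 10)/(4 - 10) = 0.351648
L_3(6.3) = (6.3 - (-2))/(7 - (-2)) × (6.3 - 1)/(7 - 1) × (6.3 - 4)/(7 - 4) × (6.3 - 10)/(7 - 10) = 0.770278
L_4(6.3) = (6.3 - (-2))/(10 - (-2)) × (6.3 - 1)/(10 - 1) × (6.3 - 4)/(10 - 4) × (6.3 - 7)/(10 - 7) = -0.036432

P(6.3) = 18×L_0(6.3) + 5×L_1(6.3) + (-15)×L_2(6.3) + (-2)×L_3(6.3) + 24×L_4(6.3)
P(6.3) = -7.905991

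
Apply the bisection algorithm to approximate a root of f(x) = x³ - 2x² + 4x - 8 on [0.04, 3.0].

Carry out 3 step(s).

f(x) = x³ - 2x² + 4x - 8
Initial interval: [0.04, 3.0]

Iteration 1:
  c_1 = (0.040000 + 3.000000)/2 = 1.520000
  f(c_1) = f(1.520000) = -3.028992
  f(a) × f(c) ≥ 0, new interval: [1.520000, 3.000000]
Iteration 2:
  c_2 = (1.520000 + 3.000000)/2 = 2.260000
  f(c_2) = f(2.260000) = 2.367976
  f(a) × f(c) < 0, new interval: [1.520000, 2.260000]
Iteration 3:
  c_3 = (1.520000 + 2.260000)/2 = 1.890000
  f(c_3) = f(1.890000) = -0.832931
  f(a) × f(c) ≥ 0, new interval: [1.890000, 2.260000]

After 3 iteration(s), the approximation is c_3 = 1.890000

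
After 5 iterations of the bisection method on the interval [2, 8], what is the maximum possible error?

Bisection error bound: |error| ≤ (b-a)/2^n
|error| ≤ (8 - 2)/2^5 = 6/2^5
|error| ≤ 0.1875000000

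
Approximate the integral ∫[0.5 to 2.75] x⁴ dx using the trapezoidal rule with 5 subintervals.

f(x) = x⁴
a = 0.5, b = 2.75, n = 5
h = (b - a)/n = 0.450000

Trapezoidal rule: (h/2)[f(x₀) + 2f(x₁) + 2f(x₂) + ... + f(xₙ)]

x_0 = 0.5000, f(x_0) = 0.062500, coefficient = 1
x_1 = 0.9500, f(x_1) = 0.814506, coefficient = 2
x_2 = 1.4000, f(x_2) = 3.841600, coefficient = 2
x_3 = 1.8500, f(x_3) = 11.713506, coefficient = 2
x_4 = 2.3000, f(x_4) = 27.984100, coefficient = 2
x_5 = 2.7500, f(x_5) = 57.191406, coefficient = 1

I ≈ (0.450000/2) × 145.961331 = 32.841300
Exact value: 31.449023
Error: 1.392276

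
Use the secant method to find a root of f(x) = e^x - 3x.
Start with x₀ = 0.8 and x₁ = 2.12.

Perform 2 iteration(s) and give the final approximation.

f(x) = e^x - 3x
x₀ = 0.8, x₁ = 2.12

Secant formula: x_{n+1} = x_n - f(x_n)(x_n - x_{n-1})/(f(x_n) - f(x_{n-1}))

Iteration 1:
  f(0.800000) = -0.174459
  f(2.120000) = 1.971137
  x_2 = 2.120000 - 1.971137×(2.120000 - 0.800000)/(1.971137 - (-0.174459))
       = 0.907330
Iteration 2:
  f(2.120000) = 1.971137
  f(0.907330) = -0.244292
  x_3 = 0.907330 - (-0.244292)×(0.907330 - 2.120000)/(-0.244292 - 1.971137)
       = 1.041049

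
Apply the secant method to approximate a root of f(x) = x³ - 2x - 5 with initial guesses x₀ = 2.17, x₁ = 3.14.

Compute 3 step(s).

f(x) = x³ - 2x - 5
x₀ = 2.17, x₁ = 3.14

Secant formula: x_{n+1} = x_n - f(x_n)(x_n - x_{n-1})/(f(x_n) - f(x_{n-1}))

Iteration 1:
  f(2.170000) = 0.878313
  f(3.140000) = 19.679144
  x_2 = 3.140000 - 19.679144×(3.140000 - 2.170000)/(19.679144 - 0.878313)
       = 2.124685
Iteration 2:
  f(3.140000) = 19.679144
  f(2.124685) = 0.342064
  x_3 = 2.124685 - 0.342064×(2.124685 - 3.140000)/(0.342064 - 19.679144)
       = 2.106724
Iteration 3:
  f(2.124685) = 0.342064
  f(2.106724) = 0.136799
  x_4 = 2.106724 - 0.136799×(2.106724 - 2.124685)/(0.136799 - 0.342064)
       = 2.094755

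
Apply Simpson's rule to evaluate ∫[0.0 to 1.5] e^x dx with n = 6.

f(x) = e^x
a = 0.0, b = 1.5, n = 6
h = (b - a)/n = 0.250000

Simpson's rule: (h/3)[f(x₀) + 4f(x₁) + 2f(x₂) + ... + f(xₙ)]

x_0 = 0.0000, f(x_0) = 1.000000, coefficient = 1
x_1 = 0.2500, f(x_1) = 1.284025, coefficient = 4
x_2 = 0.5000, f(x_2) = 1.648721, coefficient = 2
x_3 = 0.7500, f(x_3) = 2.117000, coefficient = 4
x_4 = 1.0000, f(x_4) = 2.718282, coefficient = 2
x_5 = 1.2500, f(x_5) = 3.490343, coefficient = 4
x_6 = 1.5000, f(x_6) = 4.481689, coefficient = 1

I ≈ (0.250000/3) × 41.781169 = 3.481764
Exact value: 3.481689
Error: 0.000075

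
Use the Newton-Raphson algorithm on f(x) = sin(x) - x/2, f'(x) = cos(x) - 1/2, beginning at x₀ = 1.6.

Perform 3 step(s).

f(x) = sin(x) - x/2
f'(x) = cos(x) - 1/2
x₀ = 1.6

Newton-Raphson formula: x_{n+1} = x_n - f(x_n)/f'(x_n)

Iteration 1:
  f(1.600000) = 0.199574
  f'(1.600000) = -0.529200
  x_1 = 1.600000 - 0.199574/(-0.529200) = 1.977124
Iteration 2:
  f(1.977124) = -0.069983
  f'(1.977124) = -0.895238
  x_2 = 1.977124 - (-0.069983)/(-0.895238) = 1.898951
Iteration 3:
  f(1.898951) = -0.002837
  f'(1.898951) = -0.822297
  x_3 = 1.898951 - (-0.002837)/(-0.822297) = 1.895501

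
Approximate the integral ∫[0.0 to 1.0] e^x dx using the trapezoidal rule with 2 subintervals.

f(x) = e^x
a = 0.0, b = 1.0, n = 2
h = (b - a)/n = 0.500000

Trapezoidal rule: (h/2)[f(x₀) + 2f(x₁) + 2f(x₂) + ... + f(xₙ)]

x_0 = 0.0000, f(x_0) = 1.000000, coefficient = 1
x_1 = 0.5000, f(x_1) = 1.648721, coefficient = 2
x_2 = 1.0000, f(x_2) = 2.718282, coefficient = 1

I ≈ (0.500000/2) × 7.015724 = 1.753931
Exact value: 1.718282
Error: 0.035649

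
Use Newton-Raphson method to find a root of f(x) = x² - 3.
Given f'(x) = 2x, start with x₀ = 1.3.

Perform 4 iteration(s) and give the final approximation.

f(x) = x² - 3
f'(x) = 2x
x₀ = 1.3

Newton-Raphson formula: x_{n+1} = x_n - f(x_n)/f'(x_n)

Iteration 1:
  f(1.300000) = -1.310000
  f'(1.300000) = 2.600000
  x_1 = 1.300000 - (-1.310000)/2.600000 = 1.803846
Iteration 2:
  f(1.803846) = 0.253861
  f'(1.803846) = 3.607692
  x_2 = 1.803846 - 0.253861/3.607692 = 1.733480
Iteration 3:
  f(1.733480) = 0.004951
  f'(1.733480) = 3.466959
  x_3 = 1.733480 - 0.004951/3.466959 = 1.732051
Iteration 4:
  f(1.732051) = 0.000002
  f'(1.732051) = 3.464103
  x_4 = 1.732051 - 0.000002/3.464103 = 1.732051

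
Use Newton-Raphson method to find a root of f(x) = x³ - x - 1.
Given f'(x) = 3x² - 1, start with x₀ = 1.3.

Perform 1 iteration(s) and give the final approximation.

f(x) = x³ - x - 1
f'(x) = 3x² - 1
x₀ = 1.3

Newton-Raphson formula: x_{n+1} = x_n - f(x_n)/f'(x_n)

Iteration 1:
  f(1.300000) = -0.103000
  f'(1.300000) = 4.070000
  x_1 = 1.300000 - (-0.103000)/4.070000 = 1.325307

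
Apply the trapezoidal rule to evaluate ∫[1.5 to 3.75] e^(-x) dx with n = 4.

f(x) = e^(-x)
a = 1.5, b = 3.75, n = 4
h = (b - a)/n = 0.562500

Trapezoidal rule: (h/2)[f(x₀) + 2f(x₁) + 2f(x₂) + ... + f(xₙ)]

x_0 = 1.5000, f(x_0) = 0.223130, coefficient = 1
x_1 = 2.0625, f(x_1) = 0.127136, coefficient = 2
x_2 = 2.6250, f(x_2) = 0.072440, coefficient = 2
x_3 = 3.1875, f(x_3) = 0.041275, coefficient = 2
x_4 = 3.7500, f(x_4) = 0.023518, coefficient = 1

I ≈ (0.562500/2) × 0.728349 = 0.204848
Exact value: 0.199612
Error: 0.005236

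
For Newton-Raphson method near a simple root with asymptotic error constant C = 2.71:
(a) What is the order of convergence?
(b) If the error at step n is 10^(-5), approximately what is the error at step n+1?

(a) Newton-Raphson has quadratic (order 2) convergence near simple roots.
    This means |e_{n+1}| ≈ C|e_n|².

(b) With |e_n| = 10^(-5) and C = 2.71:
    |e_{n+1}| ≈ 2.71 × (10^(-5))² = 2.71 × 10^(-10)

(a) 2 (quadratic); (b) |e_{n+1}| ≈ 2.710e-10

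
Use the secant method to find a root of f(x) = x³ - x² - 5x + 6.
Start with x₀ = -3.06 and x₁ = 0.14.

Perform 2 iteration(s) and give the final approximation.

f(x) = x³ - x² - 5x + 6
x₀ = -3.06, x₁ = 0.14

Secant formula: x_{n+1} = x_n - f(x_n)(x_n - x_{n-1})/(f(x_n) - f(x_{n-1}))

Iteration 1:
  f(-3.060000) = -16.716216
  f(0.140000) = 5.283144
  x_2 = 0.140000 - 5.283144×(0.140000 - (-3.060000))/(5.283144 - (-16.716216))
       = -0.628480
Iteration 2:
  f(0.140000) = 5.283144
  f(-0.628480) = 8.499171
  x_3 = -0.628480 - 8.499171×(-0.628480 - 0.140000)/(8.499171 - 5.283144)
       = 1.402424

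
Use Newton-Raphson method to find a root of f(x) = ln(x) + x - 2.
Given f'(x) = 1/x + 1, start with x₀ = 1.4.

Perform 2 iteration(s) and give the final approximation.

f(x) = ln(x) + x - 2
f'(x) = 1/x + 1
x₀ = 1.4

Newton-Raphson formula: x_{n+1} = x_n - f(x_n)/f'(x_n)

Iteration 1:
  f(1.400000) = -0.263528
  f'(1.400000) = 1.714286
  x_1 = 1.400000 - (-0.263528)/1.714286 = 1.553725
Iteration 2:
  f(1.553725) = -0.005621
  f'(1.553725) = 1.643615
  x_2 = 1.553725 - (-0.005621)/1.643615 = 1.557144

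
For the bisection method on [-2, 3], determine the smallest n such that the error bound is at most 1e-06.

We need (b-a)/2^n ≤ 1e-06
(3 - (-2))/2^n ≤ 1e-06
5/2^n ≤ 1e-06
2^n ≥ 5000000
n ≥ log₂(5000000) = 22.25
n ≥ 23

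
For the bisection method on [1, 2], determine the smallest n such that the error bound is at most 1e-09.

We need (b-a)/2^n ≤ 1e-09
(2 - 1)/2^n ≤ 1e-09
1/2^n ≤ 1e-09
2^n ≥ 1000000000
n ≥ log₂(1000000000) = 29.90
n ≥ 30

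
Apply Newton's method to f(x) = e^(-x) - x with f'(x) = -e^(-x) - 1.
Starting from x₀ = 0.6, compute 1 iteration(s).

f(x) = e^(-x) - x
f'(x) = -e^(-x) - 1
x₀ = 0.6

Newton-Raphson formula: x_{n+1} = x_n - f(x_n)/f'(x_n)

Iteration 1:
  f(0.600000) = -0.051188
  f'(0.600000) = -1.548812
  x_1 = 0.600000 - (-0.051188)/(-1.548812) = 0.566950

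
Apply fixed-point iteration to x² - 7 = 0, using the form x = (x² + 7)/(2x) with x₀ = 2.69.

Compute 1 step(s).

Equation: x² - 7 = 0
Fixed-point form: x = (x² + 7)/(2x)
x₀ = 2.69

x_1 = g(2.690000) = 2.646115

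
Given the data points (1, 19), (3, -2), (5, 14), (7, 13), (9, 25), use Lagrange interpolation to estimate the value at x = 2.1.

Lagrange interpolation formula:
P(x) = Σ yᵢ × Lᵢ(x)
where Lᵢ(x) = Π_{j≠i} (x - xⱼ)/(xᵢ - xⱼ)

L_0(2.1) = (2.1 - 3)/(1 - 3) × (2.1 - 5)/(1 - 5) × (2.1 - 7)/(1 - 7) × (2.1 - 9)/(1 - 9) = 0.229802
L_1(2.1) = (2.1 - 1)/(3 - 1) × (2.1 - 5)/(3 - 5) × (2.1 - 7)/(3 - 7) × (2.1 - 9)/(3 - 9) = 1.123478
L_2(2.1) = (2.1 - 1)/(5 - 1) × (2.1 - 3)/(5 - 3) × (2.1 - 7)/(5 - 7) × (2.1 - 9)/(5 - 9) = -0.522998
L_3(2.1) = (2.1 - 1)/(7 - 1) × (2.1 - 3)/(7 - 3) × (2.1 - 5)/(7 - 5) × (2.1 - 9)/(7 - 9) = 0.206353
L_4(2.1) = (2.1 - 1)/(9 - 1) × (2.1 - 3)/(9 - 3) × (2.1 - 5)/(9 - 5) × (2.1 - 7)/(9 - 7) = -0.036635

P(2.1) = 19×L_0(2.1) + (-2)×L_1(2.1) + 14×L_2(2.1) + 13×L_3(2.1) + 25×L_4(2.1)
P(2.1) = -3.435978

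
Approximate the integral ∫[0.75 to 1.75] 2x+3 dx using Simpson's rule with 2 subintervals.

f(x) = 2x+3
a = 0.75, b = 1.75, n = 2
h = (b - a)/n = 0.500000

Simpson's rule: (h/3)[f(x₀) + 4f(x₁) + 2f(x₂) + ... + f(xₙ)]

x_0 = 0.7500, f(x_0) = 4.500000, coefficient = 1
x_1 = 1.2500, f(x_1) = 5.500000, coefficient = 4
x_2 = 1.7500, f(x_2) = 6.500000, coefficient = 1

I ≈ (0.500000/3) × 33.000000 = 5.500000
Exact value: 5.500000
Error: 0.000000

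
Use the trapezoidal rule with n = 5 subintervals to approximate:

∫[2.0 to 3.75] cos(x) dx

f(x) = cos(x)
a = 2.0, b = 3.75, n = 5
h = (b - a)/n = 0.350000

Trapezoidal rule: (h/2)[f(x₀) + 2f(x₁) + 2f(x₂) + ... + f(xₙ)]

x_0 = 2.0000, f(x_0) = -0.416147, coefficient = 1
x_1 = 2.3500, f(x_1) = -0.702713, coefficient = 2
x_2 = 2.7000, f(x_2) = -0.904072, coefficient = 2
x_3 = 3.0500, f(x_3) = -0.995808, coefficient = 2
x_4 = 3.4000, f(x_4) = -0.966798, coefficient = 2
x_5 = 3.7500, f(x_5) = -0.820559, coefficient = 1

I ≈ (0.350000/2) × -8.375490 = -1.465711
Exact value: -1.480859
Error: 0.015148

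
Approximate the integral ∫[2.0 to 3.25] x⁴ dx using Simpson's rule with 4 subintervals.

f(x) = x⁴
a = 2.0, b = 3.25, n = 4
h = (b - a)/n = 0.312500

Simpson's rule: (h/3)[f(x₀) + 4f(x₁) + 2f(x₂) + ... + f(xₙ)]

x_0 = 2.0000, f(x_0) = 16.000000, coefficient = 1
x_1 = 2.3125, f(x_1) = 28.597427, coefficient = 4
x_2 = 2.6250, f(x_2) = 47.480713, coefficient = 2
x_3 = 2.9375, f(x_3) = 74.458023, coefficient = 4
x_4 = 3.2500, f(x_4) = 111.566406, coefficient = 1

I ≈ (0.312500/3) × 634.749634 = 66.119754
Exact value: 66.118164
Error: 0.001589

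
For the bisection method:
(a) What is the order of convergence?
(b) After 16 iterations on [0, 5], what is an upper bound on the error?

(a) Bisection has linear (order 1) convergence; the error is halved each step.

(b) Error bound = (b-a)/2^n = (5 - 0)/2^{16}
    = 5/2^{16}

(a) 1 (linear); (b) error ≤ 7.63e-05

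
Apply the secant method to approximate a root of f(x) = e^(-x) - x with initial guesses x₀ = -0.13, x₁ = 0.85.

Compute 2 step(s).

f(x) = e^(-x) - x
x₀ = -0.13, x₁ = 0.85

Secant formula: x_{n+1} = x_n - f(x_n)(x_n - x_{n-1})/(f(x_n) - f(x_{n-1}))

Iteration 1:
  f(-0.130000) = 1.268828
  f(0.850000) = -0.422585
  x_2 = 0.850000 - (-0.422585)×(0.850000 - (-0.130000))/(-0.422585 - 1.268828)
       = 0.605155
Iteration 2:
  f(0.850000) = -0.422585
  f(0.605155) = -0.059166
  x_3 = 0.605155 - (-0.059166)×(0.605155 - 0.850000)/(-0.059166 - (-0.422585))
       = 0.565294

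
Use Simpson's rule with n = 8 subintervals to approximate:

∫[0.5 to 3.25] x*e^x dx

f(x) = x*e^x
a = 0.5, b = 3.25, n = 8
h = (b - a)/n = 0.343750

Simpson's rule: (h/3)[f(x₀) + 4f(x₁) + 2f(x₂) + ... + f(xₙ)]

x_0 = 0.5000, f(x_0) = 0.824361, coefficient = 1
x_1 = 0.8438, f(x_1) = 1.961778, coefficient = 4
x_2 = 1.1875, f(x_2) = 3.893663, coefficient = 2
x_3 = 1.5312, f(x_3) = 7.080428, coefficient = 4
x_4 = 1.8750, f(x_4) = 12.226536, coefficient = 2
x_5 = 2.2188, f(x_5) = 20.403245, coefficient = 4
x_6 = 2.5625, f(x_6) = 33.231006, coefficient = 2
x_7 = 2.9062, f(x_7) = 53.149760, coefficient = 4
x_8 = 3.2500, f(x_8) = 83.818605, coefficient = 1

I ≈ (0.343750/3) × 513.726218 = 58.864463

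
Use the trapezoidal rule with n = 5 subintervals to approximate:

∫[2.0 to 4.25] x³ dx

f(x) = x³
a = 2.0, b = 4.25, n = 5
h = (b - a)/n = 0.450000

Trapezoidal rule: (h/2)[f(x₀) + 2f(x₁) + 2f(x₂) + ... + f(xₙ)]

x_0 = 2.0000, f(x_0) = 8.000000, coefficient = 1
x_1 = 2.4500, f(x_1) = 14.706125, coefficient = 2
x_2 = 2.9000, f(x_2) = 24.389000, coefficient = 2
x_3 = 3.3500, f(x_3) = 37.595375, coefficient = 2
x_4 = 3.8000, f(x_4) = 54.872000, coefficient = 2
x_5 = 4.2500, f(x_5) = 76.765625, coefficient = 1

I ≈ (0.450000/2) × 347.890625 = 78.275391
Exact value: 77.563477
Error: 0.711914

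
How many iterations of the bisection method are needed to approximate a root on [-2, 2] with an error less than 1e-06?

We need (b-a)/2^n ≤ 1e-06
(2 - (-2))/2^n ≤ 1e-06
4/2^n ≤ 1e-06
2^n ≥ 4000000
n ≥ log₂(4000000) = 21.93
n ≥ 22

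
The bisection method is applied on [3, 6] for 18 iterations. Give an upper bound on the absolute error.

Bisection error bound: |error| ≤ (b-a)/2^n
|error| ≤ (6 - 3)/2^18 = 3/2^18
|error| ≤ 0.0000114441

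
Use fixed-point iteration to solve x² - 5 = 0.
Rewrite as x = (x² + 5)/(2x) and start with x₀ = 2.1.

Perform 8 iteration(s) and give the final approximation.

Equation: x² - 5 = 0
Fixed-point form: x = (x² + 5)/(2x)
x₀ = 2.1

x_1 = g(2.100000) = 2.240476
x_2 = g(2.240476) = 2.236072
x_3 = g(2.236072) = 2.236068
x_4 = g(2.236068) = 2.236068
x_5 = g(2.236068) = 2.236068
x_6 = g(2.236068) = 2.236068
x_7 = g(2.236068) = 2.236068
x_8 = g(2.236068) = 2.236068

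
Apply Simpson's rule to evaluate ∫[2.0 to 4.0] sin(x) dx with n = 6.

f(x) = sin(x)
a = 2.0, b = 4.0, n = 6
h = (b - a)/n = 0.333333

Simpson's rule: (h/3)[f(x₀) + 4f(x₁) + 2f(x₂) + ... + f(xₙ)]

x_0 = 2.0000, f(x_0) = 0.909297, coefficient = 1
x_1 = 2.3333, f(x_1) = 0.723086, coefficient = 4
x_2 = 2.6667, f(x_2) = 0.457273, coefficient = 2
x_3 = 3.0000, f(x_3) = 0.141120, coefficient = 4
x_4 = 3.3333, f(x_4) = -0.190568, coefficient = 2
x_5 = 3.6667, f(x_5) = -0.501277, coefficient = 4
x_6 = 4.0000, f(x_6) = -0.756802, coefficient = 1

I ≈ (0.333333/3) × 2.137620 = 0.237513
Exact value: 0.237497
Error: 0.000017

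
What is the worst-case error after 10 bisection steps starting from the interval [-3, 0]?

Bisection error bound: |error| ≤ (b-a)/2^n
|error| ≤ (0 - (-3))/2^10 = 3/2^10
|error| ≤ 0.0029296875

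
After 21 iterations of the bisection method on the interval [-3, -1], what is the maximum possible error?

Bisection error bound: |error| ≤ (b-a)/2^n
|error| ≤ (-1 - (-3))/2^21 = 2/2^21
|error| ≤ 0.0000009537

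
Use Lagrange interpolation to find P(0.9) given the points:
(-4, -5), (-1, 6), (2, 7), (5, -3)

Lagrange interpolation formula:
P(x) = Σ yᵢ × Lᵢ(x)
where Lᵢ(x) = Π_{j≠i} (x - xⱼ)/(xᵢ - xⱼ)

L_0(0.9) = (0.9 - (-1))/(-4 - (-1)) × (0.9 - 2)/(-4 - 2) × (0.9 - 5)/(-4 - 5) = -0.052895
L_1(0.9) = (0.9 - (-4))/(-1 - (-4)) × (0.9 - 2)/(-1 - 2) × (0.9 - 5)/(-1 - 5) = 0.409241
L_2(0.9) = (0.9 - (-4))/(2 - (-4)) × (0.9 - (-1))/(2 - (-1)) × (0.9 - 5)/(2 - 5) = 0.706870
L_3(0.9) = (0.9 - (-4))/(5 - (-4)) × (0.9 - (-1))/(5 - (-1)) × (0.9 - 2)/(5 - 2) = -0.063216

P(0.9) = (-5)×L_0(0.9) + 6×L_1(0.9) + 7×L_2(0.9) + (-3)×L_3(0.9)
P(0.9) = 7.857660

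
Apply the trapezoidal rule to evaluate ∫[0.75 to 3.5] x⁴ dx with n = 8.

f(x) = x⁴
a = 0.75, b = 3.5, n = 8
h = (b - a)/n = 0.343750

Trapezoidal rule: (h/2)[f(x₀) + 2f(x₁) + 2f(x₂) + ... + f(xₙ)]

x_0 = 0.7500, f(x_0) = 0.316406, coefficient = 1
x_1 = 1.0938, f(x_1) = 1.431108, coefficient = 2
x_2 = 1.4375, f(x_2) = 4.270035, coefficient = 2
x_3 = 1.7812, f(x_3) = 10.066987, coefficient = 2
x_4 = 2.1250, f(x_4) = 20.390869, coefficient = 2
x_5 = 2.4688, f(x_5) = 37.145692, coefficient = 2
x_6 = 2.8125, f(x_6) = 62.570572, coefficient = 2
x_7 = 3.1562, f(x_7) = 99.239732, coefficient = 2
x_8 = 3.5000, f(x_8) = 150.062500, coefficient = 1

I ≈ (0.343750/2) × 620.608894 = 106.667154
Exact value: 104.996289
Error: 1.670865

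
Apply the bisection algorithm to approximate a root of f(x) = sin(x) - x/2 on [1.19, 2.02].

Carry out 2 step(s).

f(x) = sin(x) - x/2
Initial interval: [1.19, 2.02]

Iteration 1:
  c_1 = (1.190000 + 2.020000)/2 = 1.605000
  f(c_1) = f(1.605000) = 0.196915
  f(a) × f(c) ≥ 0, new interval: [1.605000, 2.020000]
Iteration 2:
  c_2 = (1.605000 + 2.020000)/2 = 1.812500
  f(c_2) = f(1.812500) = 0.064682
  f(a) × f(c) ≥ 0, new interval: [1.812500, 2.020000]

After 2 iteration(s), the approximation is c_2 = 1.812500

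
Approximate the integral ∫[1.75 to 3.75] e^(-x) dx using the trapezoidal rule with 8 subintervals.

f(x) = e^(-x)
a = 1.75, b = 3.75, n = 8
h = (b - a)/n = 0.250000

Trapezoidal rule: (h/2)[f(x₀) + 2f(x₁) + 2f(x₂) + ... + f(xₙ)]

x_0 = 1.7500, f(x_0) = 0.173774, coefficient = 1
x_1 = 2.0000, f(x_1) = 0.135335, coefficient = 2
x_2 = 2.2500, f(x_2) = 0.105399, coefficient = 2
x_3 = 2.5000, f(x_3) = 0.082085, coefficient = 2
x_4 = 2.7500, f(x_4) = 0.063928, coefficient = 2
x_5 = 3.0000, f(x_5) = 0.049787, coefficient = 2
x_6 = 3.2500, f(x_6) = 0.038774, coefficient = 2
x_7 = 3.5000, f(x_7) = 0.030197, coefficient = 2
x_8 = 3.7500, f(x_8) = 0.023518, coefficient = 1

I ≈ (0.250000/2) × 1.208304 = 0.151038
Exact value: 0.150256
Error: 0.000782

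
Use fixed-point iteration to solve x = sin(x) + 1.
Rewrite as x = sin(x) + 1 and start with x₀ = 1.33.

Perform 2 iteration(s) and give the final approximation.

Equation: x = sin(x) + 1
Fixed-point form: x = sin(x) + 1
x₀ = 1.33

x_1 = g(1.330000) = 1.971148
x_2 = g(1.971148) = 1.920924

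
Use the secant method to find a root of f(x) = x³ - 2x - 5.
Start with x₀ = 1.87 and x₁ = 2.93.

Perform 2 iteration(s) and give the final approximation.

f(x) = x³ - 2x - 5
x₀ = 1.87, x₁ = 2.93

Secant formula: x_{n+1} = x_n - f(x_n)(x_n - x_{n-1})/(f(x_n) - f(x_{n-1}))

Iteration 1:
  f(1.870000) = -2.200797
  f(2.930000) = 14.293757
  x_2 = 2.930000 - 14.293757×(2.930000 - 1.870000)/(14.293757 - (-2.200797))
       = 2.011431
Iteration 2:
  f(2.930000) = 14.293757
  f(2.011431) = -0.884902
  x_3 = 2.011431 - (-0.884902)×(2.011431 - 2.930000)/(-0.884902 - 14.293757)
       = 2.064983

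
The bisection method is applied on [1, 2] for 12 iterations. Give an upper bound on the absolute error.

Bisection error bound: |error| ≤ (b-a)/2^n
|error| ≤ (2 - 1)/2^12 = 1/2^12
|error| ≤ 0.0002441406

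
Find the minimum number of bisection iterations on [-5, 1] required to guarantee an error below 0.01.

We need (b-a)/2^n ≤ 0.01
(1 - (-5))/2^n ≤ 0.01
6/2^n ≤ 0.01
2^n ≥ 600
n ≥ log₂(600) = 9.23
n ≥ 10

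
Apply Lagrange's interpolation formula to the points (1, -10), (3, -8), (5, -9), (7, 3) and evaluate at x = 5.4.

Lagrange interpolation formula:
P(x) = Σ yᵢ × Lᵢ(x)
where Lᵢ(x) = Π_{j≠i} (x - xⱼ)/(xᵢ - xⱼ)

L_0(5.4) = (5.4 - 3)/(1 - 3) × (5.4 - 5)/(1 - 5) × (5.4 - 7)/(1 - 7) = 0.032000
L_1(5.4) = (5.4 - 1)/(3 - 1) × (5.4 - 5)/(3 - 5) × (5.4 - 7)/(3 - 7) = -0.176000
L_2(5.4) = (5.4 - 1)/(5 - 1) × (5.4 - 3)/(5 - 3) × (5.4 - 7)/(5 - 7) = 1.056000
L_3(5.4) = (5.4 - 1)/(7 - 1) × (5.4 - 3)/(7 - 3) × (5.4 - 5)/(7 - 5) = 0.088000

P(5.4) = (-10)×L_0(5.4) + (-8)×L_1(5.4) + (-9)×L_2(5.4) + 3×L_3(5.4)
P(5.4) = -8.152000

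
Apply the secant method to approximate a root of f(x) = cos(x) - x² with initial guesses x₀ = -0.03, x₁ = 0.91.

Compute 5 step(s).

f(x) = cos(x) - x²
x₀ = -0.03, x₁ = 0.91

Secant formula: x_{n+1} = x_n - f(x_n)(x_n - x_{n-1})/(f(x_n) - f(x_{n-1}))

Iteration 1:
  f(-0.030000) = 0.998650
  f(0.910000) = -0.214354
  x_2 = 0.910000 - (-0.214354)×(0.910000 - (-0.030000))/(-0.214354 - 0.998650)
       = 0.743889
Iteration 2:
  f(0.910000) = -0.214354
  f(0.743889) = 0.182469
  x_3 = 0.743889 - 0.182469×(0.743889 - 0.910000)/(0.182469 - (-0.214354))
       = 0.820271
Iteration 3:
  f(0.743889) = 0.182469
  f(0.820271) = 0.009178
  x_4 = 0.820271 - 0.009178×(0.820271 - 0.743889)/(0.009178 - 0.182469)
       = 0.824317
Iteration 4:
  f(0.820271) = 0.009178
  f(0.824317) = -0.000439
  x_5 = 0.824317 - (-0.000439)×(0.824317 - 0.820271)/(-0.000439 - 0.009178)
       = 0.824132
Iteration 5:
  f(0.824317) = -0.000439
  f(0.824132) = 0.000001
  x_6 = 0.824132 - 0.000001×(0.824132 - 0.824317)/(0.000001 - (-0.000439))
       = 0.824132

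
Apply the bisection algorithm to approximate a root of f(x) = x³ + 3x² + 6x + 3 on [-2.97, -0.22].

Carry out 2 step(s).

f(x) = x³ + 3x² + 6x + 3
Initial interval: [-2.97, -0.22]

Iteration 1:
  c_1 = (-2.970000 + (-0.220000))/2 = -1.595000
  f(c_1) = f(-1.595000) = -2.995645
  f(a) × f(c) ≥ 0, new interval: [-1.595000, -0.220000]
Iteration 2:
  c_2 = (-1.595000 + (-0.220000))/2 = -0.907500
  f(c_2) = f(-0.907500) = -0.721709
  f(a) × f(c) ≥ 0, new interval: [-0.907500, -0.220000]

After 2 iteration(s), the approximation is c_2 = -0.907500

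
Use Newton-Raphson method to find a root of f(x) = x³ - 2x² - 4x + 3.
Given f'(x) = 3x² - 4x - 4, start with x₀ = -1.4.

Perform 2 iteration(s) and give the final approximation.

f(x) = x³ - 2x² - 4x + 3
f'(x) = 3x² - 4x - 4
x₀ = -1.4

Newton-Raphson formula: x_{n+1} = x_n - f(x_n)/f'(x_n)

Iteration 1:
  f(-1.400000) = 1.936000
  f'(-1.400000) = 7.480000
  x_1 = -1.400000 - 1.936000/7.480000 = -1.658824
Iteration 2:
  f(-1.658824) = -0.432674
  f'(-1.658824) = 10.890381
  x_2 = -1.658824 - (-0.432674)/10.890381 = -1.619094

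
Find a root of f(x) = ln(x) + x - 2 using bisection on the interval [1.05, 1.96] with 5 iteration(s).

f(x) = ln(x) + x - 2
Initial interval: [1.05, 1.96]

Iteration 1:
  c_1 = (1.050000 + 1.960000)/2 = 1.505000
  f(c_1) = f(1.505000) = -0.086207
  f(a) × f(c) ≥ 0, new interval: [1.505000, 1.960000]
Iteration 2:
  c_2 = (1.505000 + 1.960000)/2 = 1.732500
  f(c_2) = f(1.732500) = 0.282065
  f(a) × f(c) < 0, new interval: [1.505000, 1.732500]
Iteration 3:
  c_3 = (1.505000 + 1.732500)/2 = 1.618750
  f(c_3) = f(1.618750) = 0.100404
  f(a) × f(c) < 0, new interval: [1.505000, 1.618750]
Iteration 4:
  c_4 = (1.505000 + 1.618750)/2 = 1.561875
  f(c_4) = f(1.561875) = 0.007762
  f(a) × f(c) < 0, new interval: [1.505000, 1.561875]
Iteration 5:
  c_5 = (1.505000 + 1.561875)/2 = 1.533437
  f(c_5) = f(1.533437) = -0.039051
  f(a) × f(c) ≥ 0, new interval: [1.533437, 1.561875]

After 5 iteration(s), the approximation is c_5 = 1.533437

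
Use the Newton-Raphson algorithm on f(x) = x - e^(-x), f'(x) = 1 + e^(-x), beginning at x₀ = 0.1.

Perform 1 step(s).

f(x) = x - e^(-x)
f'(x) = 1 + e^(-x)
x₀ = 0.1

Newton-Raphson formula: x_{n+1} = x_n - f(x_n)/f'(x_n)

Iteration 1:
  f(0.100000) = -0.804837
  f'(0.100000) = 1.904837
  x_1 = 0.100000 - (-0.804837)/1.904837 = 0.522523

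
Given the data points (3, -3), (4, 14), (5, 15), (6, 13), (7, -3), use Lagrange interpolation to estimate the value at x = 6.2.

Lagrange interpolation formula:
P(x) = Σ yᵢ × Lᵢ(x)
where Lᵢ(x) = Π_{j≠i} (x - xⱼ)/(xᵢ - xⱼ)

L_0(6.2) = (6.2 - 4)/(3 - 4) × (6.2 - 5)/(3 - 5) × (6.2 - 6)/(3 - 6) × (6.2 - 7)/(3 - 7) = -0.017600
L_1(6.2) = (6.2 - 3)/(4 - 3) × (6.2 - 5)/(4 - 5) × (6.2 - 6)/(4 - 6) × (6.2 - 7)/(4 - 7) = 0.102400
L_2(6.2) = (6.2 - 3)/(5 - 3) × (6.2 - 4)/(5 - 4) × (6.2 - 6)/(5 - 6) × (6.2 - 7)/(5 - 7) = -0.281600
L_3(6.2) = (6.2 - 3)/(6 - 3) × (6.2 - 4)/(6 - 4) × (6.2 - 5)/(6 - 5) × (6.2 - 7)/(6 - 7) = 1.126400
L_4(6.2) = (6.2 - 3)/(7 - 3) × (6.2 - 4)/(7 - 4) × (6.2 - 5)/(7 - 5) × (6.2 - 6)/(7 - 6) = 0.070400

P(6.2) = (-3)×L_0(6.2) + 14×L_1(6.2) + 15×L_2(6.2) + 13×L_3(6.2) + (-3)×L_4(6.2)
P(6.2) = 11.694400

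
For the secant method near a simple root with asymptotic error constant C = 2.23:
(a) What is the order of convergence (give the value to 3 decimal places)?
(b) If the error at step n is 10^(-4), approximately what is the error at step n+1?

(a) Secant method has superlinear convergence with order φ = (1+√5)/2 ≈ 1.618.
    This means |e_{n+1}| ≈ C|e_n|^1.618.

(b) With |e_n| = 10^(-4) and C = 2.23:
    |e_{n+1}| ≈ 2.23 × (10^(-4))^1.618 = 2.23 × 10^(-6.47)

(a) ≈ 1.618 (golden ratio); (b) |e_{n+1}| ≈ 7.519e-07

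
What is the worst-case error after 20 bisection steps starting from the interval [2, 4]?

Bisection error bound: |error| ≤ (b-a)/2^n
|error| ≤ (4 - 2)/2^20 = 2/2^20
|error| ≤ 0.0000019073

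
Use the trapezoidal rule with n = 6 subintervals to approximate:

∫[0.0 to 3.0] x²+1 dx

f(x) = x²+1
a = 0.0, b = 3.0, n = 6
h = (b - a)/n = 0.500000

Trapezoidal rule: (h/2)[f(x₀) + 2f(x₁) + 2f(x₂) + ... + f(xₙ)]

x_0 = 0.0000, f(x_0) = 1.000000, coefficient = 1
x_1 = 0.5000, f(x_1) = 1.250000, coefficient = 2
x_2 = 1.0000, f(x_2) = 2.000000, coefficient = 2
x_3 = 1.5000, f(x_3) = 3.250000, coefficient = 2
x_4 = 2.0000, f(x_4) = 5.000000, coefficient = 2
x_5 = 2.5000, f(x_5) = 7.250000, coefficient = 2
x_6 = 3.0000, f(x_6) = 10.000000, coefficient = 1

I ≈ (0.500000/2) × 48.500000 = 12.125000
Exact value: 12.000000
Error: 0.125000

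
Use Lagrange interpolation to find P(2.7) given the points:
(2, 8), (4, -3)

Lagrange interpolation formula:
P(x) = Σ yᵢ × Lᵢ(x)
where Lᵢ(x) = Π_{j≠i} (x - xⱼ)/(xᵢ - xⱼ)

L_0(2.7) = (2.7 - 4)/(2 - 4) = 0.650000
L_1(2.7) = (2.7 - 2)/(4 - 2) = 0.350000

P(2.7) = 8×L_0(2.7) + (-3)×L_1(2.7)
P(2.7) = 4.150000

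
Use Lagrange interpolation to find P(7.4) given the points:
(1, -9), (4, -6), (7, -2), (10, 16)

Lagrange interpolation formula:
P(x) = Σ yᵢ × Lᵢ(x)
where Lᵢ(x) = Π_{j≠i} (x - xⱼ)/(xᵢ - xⱼ)

L_0(7.4) = (7.4 - 4)/(1 - 4) × (7.4 - 7)/(1 - 7) × (7.4 - 10)/(1 - 10) = 0.021827
L_1(7.4) = (7.4 - 1)/(4 - 1) × (7.4 - 7)/(4 - 7) × (7.4 - 10)/(4 - 10) = -0.123259
L_2(7.4) = (7.4 - 1)/(7 - 1) × (7.4 - 4)/(7 - 4) × (7.4 - 10)/(7 - 10) = 1.047704
L_3(7.4) = (7.4 - 1)/(10 - 1) × (7.4 - 4)/(10 - 4) × (7.4 - 7)/(10 - 7) = 0.053728

P(7.4) = (-9)×L_0(7.4) + (-6)×L_1(7.4) + (-2)×L_2(7.4) + 16×L_3(7.4)
P(7.4) = -0.692642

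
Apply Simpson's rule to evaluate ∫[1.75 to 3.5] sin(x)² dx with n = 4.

f(x) = sin(x)²
a = 1.75, b = 3.5, n = 4
h = (b - a)/n = 0.437500

Simpson's rule: (h/3)[f(x₀) + 4f(x₁) + 2f(x₂) + ... + f(xₙ)]

x_0 = 1.7500, f(x_0) = 0.968228, coefficient = 1
x_1 = 2.1875, f(x_1) = 0.665512, coefficient = 4
x_2 = 2.6250, f(x_2) = 0.243957, coefficient = 2
x_3 = 3.0625, f(x_3) = 0.006243, coefficient = 4
x_4 = 3.5000, f(x_4) = 0.123049, coefficient = 1

I ≈ (0.437500/3) × 4.266211 = 0.622156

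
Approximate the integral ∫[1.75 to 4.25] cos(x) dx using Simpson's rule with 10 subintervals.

f(x) = cos(x)
a = 1.75, b = 4.25, n = 10
h = (b - a)/n = 0.250000

Simpson's rule: (h/3)[f(x₀) + 4f(x₁) + 2f(x₂) + ... + f(xₙ)]

x_0 = 1.7500, f(x_0) = -0.178246, coefficient = 1
x_1 = 2.0000, f(x_1) = -0.416147, coefficient = 4
x_2 = 2.2500, f(x_2) = -0.628174, coefficient = 2
x_3 = 2.5000, f(x_3) = -0.801144, coefficient = 4
x_4 = 2.7500, f(x_4) = -0.924302, coefficient = 2
x_5 = 3.0000, f(x_5) = -0.989992, coefficient = 4
x_6 = 3.2500, f(x_6) = -0.994130, coefficient = 2
x_7 = 3.5000, f(x_7) = -0.936457, coefficient = 4
x_8 = 3.7500, f(x_8) = -0.820559, coefficient = 2
x_9 = 4.0000, f(x_9) = -0.653644, coefficient = 4
x_10 = 4.2500, f(x_10) = -0.446087, coefficient = 1

I ≈ (0.250000/3) × -22.548197 = -1.879016
Exact value: -1.878975
Error: 0.000041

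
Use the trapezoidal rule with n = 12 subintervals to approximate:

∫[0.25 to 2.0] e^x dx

f(x) = e^x
a = 0.25, b = 2.0, n = 12
h = (b - a)/n = 0.145833

Trapezoidal rule: (h/2)[f(x₀) + 2f(x₁) + 2f(x₂) + ... + f(xₙ)]

x_0 = 0.2500, f(x_0) = 1.284025, coefficient = 1
x_1 = 0.3958, f(x_1) = 1.485622, coefficient = 2
x_2 = 0.5417, f(x_2) = 1.718869, coefficient = 2
x_3 = 0.6875, f(x_3) = 1.988737, coefficient = 2
x_4 = 0.8333, f(x_4) = 2.300976, coefficient = 2
x_5 = 0.9792, f(x_5) = 2.662237, coefficient = 2
x_6 = 1.1250, f(x_6) = 3.080217, coefficient = 2
x_7 = 1.2708, f(x_7) = 3.563821, coefficient = 2
x_8 = 1.4167, f(x_8) = 4.123353, coefficient = 2
x_9 = 1.5625, f(x_9) = 4.770733, coefficient = 2
x_10 = 1.7083, f(x_10) = 5.519754, coefficient = 2
x_11 = 1.8542, f(x_11) = 6.386374, coefficient = 2
x_12 = 2.0000, f(x_12) = 7.389056, coefficient = 1

I ≈ (0.145833/2) × 83.874469 = 6.115847
Exact value: 6.105031
Error: 0.010816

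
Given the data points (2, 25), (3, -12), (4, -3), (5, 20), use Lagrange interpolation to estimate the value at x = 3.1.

Lagrange interpolation formula:
P(x) = Σ yᵢ × Lᵢ(x)
where Lᵢ(x) = Π_{j≠i} (x - xⱼ)/(xᵢ - xⱼ)

L_0(3.1) = (3.1 - 3)/(2 - 3) × (3.1 - 4)/(2 - 4) × (3.1 - 5)/(2 - 5) = -0.028500
L_1(3.1) = (3.1 - 2)/(3 - 2) × (3.1 - 4)/(3 - 4) × (3.1 - 5)/(3 - 5) = 0.940500
L_2(3.1) = (3.1 - 2)/(4 - 2) × (3.1 - 3)/(4 - 3) × (3.1 - 5)/(4 - 5) = 0.104500
L_3(3.1) = (3.1 - 2)/(5 - 2) × (3.1 - 3)/(5 - 3) × (3.1 - 4)/(5 - 4) = -0.016500

P(3.1) = 25×L_0(3.1) + (-12)×L_1(3.1) + (-3)×L_2(3.1) + 20×L_3(3.1)
P(3.1) = -12.642000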